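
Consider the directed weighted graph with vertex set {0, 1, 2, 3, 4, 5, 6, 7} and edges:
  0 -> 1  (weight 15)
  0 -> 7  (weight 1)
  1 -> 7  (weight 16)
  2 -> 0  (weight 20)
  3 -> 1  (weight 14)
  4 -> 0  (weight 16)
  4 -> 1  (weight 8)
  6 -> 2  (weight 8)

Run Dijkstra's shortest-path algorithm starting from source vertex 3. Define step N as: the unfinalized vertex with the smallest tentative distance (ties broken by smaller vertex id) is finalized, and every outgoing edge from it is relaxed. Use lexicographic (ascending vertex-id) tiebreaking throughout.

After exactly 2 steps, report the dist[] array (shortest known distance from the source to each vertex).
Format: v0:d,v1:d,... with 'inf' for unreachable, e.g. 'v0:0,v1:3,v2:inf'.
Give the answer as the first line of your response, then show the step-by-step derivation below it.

v0:inf,v1:14,v2:inf,v3:0,v4:inf,v5:inf,v6:inf,v7:30

step 1: dist = v0:inf,v1:14,v2:inf,v3:0,v4:inf,v5:inf,v6:inf,v7:inf
step 2: dist = v0:inf,v1:14,v2:inf,v3:0,v4:inf,v5:inf,v6:inf,v7:30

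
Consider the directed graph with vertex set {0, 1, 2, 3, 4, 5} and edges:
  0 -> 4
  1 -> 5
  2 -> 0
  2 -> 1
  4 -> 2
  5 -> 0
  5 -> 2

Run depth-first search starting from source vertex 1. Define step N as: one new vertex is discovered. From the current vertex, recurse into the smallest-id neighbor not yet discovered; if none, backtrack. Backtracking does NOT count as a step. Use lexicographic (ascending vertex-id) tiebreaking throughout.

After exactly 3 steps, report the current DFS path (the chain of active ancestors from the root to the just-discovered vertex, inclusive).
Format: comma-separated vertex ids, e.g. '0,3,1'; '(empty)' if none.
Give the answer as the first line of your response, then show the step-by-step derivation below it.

1,5,0

step 1: discover 1; path=1; order=1
step 2: discover 5; path=1>5; order=1,5
step 3: discover 0; path=1>5>0; order=1,5,0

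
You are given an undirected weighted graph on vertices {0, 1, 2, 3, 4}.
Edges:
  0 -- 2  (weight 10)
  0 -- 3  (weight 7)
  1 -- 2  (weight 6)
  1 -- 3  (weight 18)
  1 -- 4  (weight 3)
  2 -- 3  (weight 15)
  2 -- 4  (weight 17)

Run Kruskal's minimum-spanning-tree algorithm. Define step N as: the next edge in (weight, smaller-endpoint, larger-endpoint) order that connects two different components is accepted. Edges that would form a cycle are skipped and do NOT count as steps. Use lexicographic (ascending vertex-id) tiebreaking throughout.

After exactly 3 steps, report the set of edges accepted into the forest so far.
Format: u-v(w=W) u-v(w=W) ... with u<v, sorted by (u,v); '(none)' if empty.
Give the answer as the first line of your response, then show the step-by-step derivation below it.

0-3(w=7) 1-2(w=6) 1-4(w=3)

step 1: add edge 1-4 (w=3); MST = {1-4(w=3)}
step 2: add edge 1-2 (w=6); MST = {1-2(w=6) 1-4(w=3)}
step 3: add edge 0-3 (w=7); MST = {0-3(w=7) 1-2(w=6) 1-4(w=3)}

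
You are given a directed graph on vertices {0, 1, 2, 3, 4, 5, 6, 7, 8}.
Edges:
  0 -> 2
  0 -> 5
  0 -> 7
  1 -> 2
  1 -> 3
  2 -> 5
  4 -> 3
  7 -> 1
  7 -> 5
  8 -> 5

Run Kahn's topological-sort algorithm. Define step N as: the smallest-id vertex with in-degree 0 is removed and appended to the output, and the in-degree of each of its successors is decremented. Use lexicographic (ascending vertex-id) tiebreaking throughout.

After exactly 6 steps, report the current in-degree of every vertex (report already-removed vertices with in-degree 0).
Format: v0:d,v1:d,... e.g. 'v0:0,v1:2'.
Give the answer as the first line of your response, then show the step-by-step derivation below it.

v0:0,v1:0,v2:0,v3:0,v4:0,v5:1,v6:0,v7:0,v8:0

step 1: output 0; order=[0]; indeg=(0,1,1,2,0,3,0,0,0)
step 2: output 4; order=[0,4]; indeg=(0,1,1,1,0,3,0,0,0)
step 3: output 6; order=[0,4,6]; indeg=(0,1,1,1,0,3,0,0,0)
step 4: output 7; order=[0,4,6,7]; indeg=(0,0,1,1,0,2,0,0,0)
step 5: output 1; order=[0,4,6,7,1]; indeg=(0,0,0,0,0,2,0,0,0)
step 6: output 2; order=[0,4,6,7,1,2]; indeg=(0,0,0,0,0,1,0,0,0)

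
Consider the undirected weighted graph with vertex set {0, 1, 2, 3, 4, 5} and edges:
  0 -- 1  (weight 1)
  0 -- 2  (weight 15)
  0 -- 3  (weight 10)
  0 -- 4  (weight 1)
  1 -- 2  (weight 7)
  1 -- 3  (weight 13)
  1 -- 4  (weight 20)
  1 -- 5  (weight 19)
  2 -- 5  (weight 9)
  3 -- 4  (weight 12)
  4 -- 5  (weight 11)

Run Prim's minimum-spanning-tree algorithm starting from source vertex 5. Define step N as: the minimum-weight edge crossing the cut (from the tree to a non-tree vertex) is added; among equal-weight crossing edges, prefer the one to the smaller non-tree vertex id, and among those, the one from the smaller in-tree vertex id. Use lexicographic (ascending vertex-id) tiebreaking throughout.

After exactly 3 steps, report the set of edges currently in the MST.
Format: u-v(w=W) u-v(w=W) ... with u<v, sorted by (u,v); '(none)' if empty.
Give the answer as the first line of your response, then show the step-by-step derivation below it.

0-1(w=1) 1-2(w=7) 2-5(w=9)

step 1: add edge 2-5 (w=9); MST = {2-5(w=9)}
step 2: add edge 1-2 (w=7); MST = {1-2(w=7) 2-5(w=9)}
step 3: add edge 0-1 (w=1); MST = {0-1(w=1) 1-2(w=7) 2-5(w=9)}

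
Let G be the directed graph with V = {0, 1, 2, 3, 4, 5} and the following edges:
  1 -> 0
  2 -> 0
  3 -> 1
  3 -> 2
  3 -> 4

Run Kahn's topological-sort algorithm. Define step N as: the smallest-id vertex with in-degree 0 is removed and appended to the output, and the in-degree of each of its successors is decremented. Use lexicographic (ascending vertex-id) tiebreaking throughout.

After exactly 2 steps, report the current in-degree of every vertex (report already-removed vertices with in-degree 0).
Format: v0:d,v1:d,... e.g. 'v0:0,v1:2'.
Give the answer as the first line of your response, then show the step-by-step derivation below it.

v0:1,v1:0,v2:0,v3:0,v4:0,v5:0

step 1: output 3; order=[3]; indeg=(2,0,0,0,0,0)
step 2: output 1; order=[3,1]; indeg=(1,0,0,0,0,0)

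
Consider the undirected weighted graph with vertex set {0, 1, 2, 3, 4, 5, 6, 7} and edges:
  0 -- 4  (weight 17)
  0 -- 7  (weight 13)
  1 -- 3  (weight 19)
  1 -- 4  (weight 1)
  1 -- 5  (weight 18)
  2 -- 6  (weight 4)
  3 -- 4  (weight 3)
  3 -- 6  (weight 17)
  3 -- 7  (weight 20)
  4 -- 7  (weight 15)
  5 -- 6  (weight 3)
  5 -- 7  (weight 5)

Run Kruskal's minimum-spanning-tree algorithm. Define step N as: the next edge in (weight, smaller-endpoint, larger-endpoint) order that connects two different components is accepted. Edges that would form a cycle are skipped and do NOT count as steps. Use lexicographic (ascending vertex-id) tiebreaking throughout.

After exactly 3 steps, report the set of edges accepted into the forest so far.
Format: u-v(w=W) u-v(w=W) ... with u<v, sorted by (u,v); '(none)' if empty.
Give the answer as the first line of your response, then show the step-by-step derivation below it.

1-4(w=1) 3-4(w=3) 5-6(w=3)

step 1: add edge 1-4 (w=1); MST = {1-4(w=1)}
step 2: add edge 3-4 (w=3); MST = {1-4(w=1) 3-4(w=3)}
step 3: add edge 5-6 (w=3); MST = {1-4(w=1) 3-4(w=3) 5-6(w=3)}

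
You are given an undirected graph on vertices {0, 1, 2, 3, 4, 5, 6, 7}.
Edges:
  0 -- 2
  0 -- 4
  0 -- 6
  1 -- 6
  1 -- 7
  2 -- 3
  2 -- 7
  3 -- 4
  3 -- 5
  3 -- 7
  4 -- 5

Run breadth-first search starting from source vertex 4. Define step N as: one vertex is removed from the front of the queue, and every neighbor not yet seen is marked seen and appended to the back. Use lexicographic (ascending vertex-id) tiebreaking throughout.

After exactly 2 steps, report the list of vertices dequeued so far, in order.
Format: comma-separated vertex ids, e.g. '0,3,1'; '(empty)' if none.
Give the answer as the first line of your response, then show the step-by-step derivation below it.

4,0

step 1: dequeue 4; queue=[0,3,5]; order=4
step 2: dequeue 0; queue=[3,5,2,6]; order=4,0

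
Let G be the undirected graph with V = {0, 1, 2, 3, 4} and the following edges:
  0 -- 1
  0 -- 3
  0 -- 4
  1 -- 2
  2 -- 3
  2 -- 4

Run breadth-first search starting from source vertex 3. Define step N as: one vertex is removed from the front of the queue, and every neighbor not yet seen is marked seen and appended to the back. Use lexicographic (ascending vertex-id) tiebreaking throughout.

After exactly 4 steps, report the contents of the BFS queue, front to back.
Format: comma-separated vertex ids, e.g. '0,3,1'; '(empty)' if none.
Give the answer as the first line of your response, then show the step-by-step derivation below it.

4

step 1: dequeue 3; queue=[0,2]; order=3
step 2: dequeue 0; queue=[2,1,4]; order=3,0
step 3: dequeue 2; queue=[1,4]; order=3,0,2
step 4: dequeue 1; queue=[4]; order=3,0,2,1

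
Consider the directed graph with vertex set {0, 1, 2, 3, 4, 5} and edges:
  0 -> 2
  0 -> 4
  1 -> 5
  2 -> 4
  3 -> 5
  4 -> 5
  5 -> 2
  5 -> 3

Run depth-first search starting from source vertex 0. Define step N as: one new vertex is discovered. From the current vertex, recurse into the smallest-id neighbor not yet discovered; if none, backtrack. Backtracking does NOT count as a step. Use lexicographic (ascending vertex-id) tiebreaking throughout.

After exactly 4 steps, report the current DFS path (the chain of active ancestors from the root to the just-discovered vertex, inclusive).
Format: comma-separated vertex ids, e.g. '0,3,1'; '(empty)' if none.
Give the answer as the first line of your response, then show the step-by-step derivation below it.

0,2,4,5

step 1: discover 0; path=0; order=0
step 2: discover 2; path=0>2; order=0,2
step 3: discover 4; path=0>2>4; order=0,2,4
step 4: discover 5; path=0>2>4>5; order=0,2,4,5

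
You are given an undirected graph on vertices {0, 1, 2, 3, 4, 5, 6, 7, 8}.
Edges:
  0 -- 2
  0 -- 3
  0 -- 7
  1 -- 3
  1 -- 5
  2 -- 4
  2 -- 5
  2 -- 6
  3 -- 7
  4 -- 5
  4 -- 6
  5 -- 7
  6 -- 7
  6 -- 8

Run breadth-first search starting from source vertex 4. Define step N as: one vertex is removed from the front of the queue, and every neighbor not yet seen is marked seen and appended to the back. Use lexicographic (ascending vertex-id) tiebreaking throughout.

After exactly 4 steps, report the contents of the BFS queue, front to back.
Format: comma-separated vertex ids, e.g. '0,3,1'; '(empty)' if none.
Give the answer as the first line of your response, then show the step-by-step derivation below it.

0,1,7,8

step 1: dequeue 4; queue=[2,5,6]; order=4
step 2: dequeue 2; queue=[5,6,0]; order=4,2
step 3: dequeue 5; queue=[6,0,1,7]; order=4,2,5
step 4: dequeue 6; queue=[0,1,7,8]; order=4,2,5,6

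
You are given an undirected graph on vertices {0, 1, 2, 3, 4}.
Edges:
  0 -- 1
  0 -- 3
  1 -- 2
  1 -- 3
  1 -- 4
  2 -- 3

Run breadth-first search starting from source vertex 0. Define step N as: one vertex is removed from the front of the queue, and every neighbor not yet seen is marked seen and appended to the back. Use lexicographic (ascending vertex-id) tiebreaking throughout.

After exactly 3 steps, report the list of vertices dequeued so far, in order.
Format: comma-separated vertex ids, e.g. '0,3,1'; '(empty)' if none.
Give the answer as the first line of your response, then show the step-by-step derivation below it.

0,1,3

step 1: dequeue 0; queue=[1,3]; order=0
step 2: dequeue 1; queue=[3,2,4]; order=0,1
step 3: dequeue 3; queue=[2,4]; order=0,1,3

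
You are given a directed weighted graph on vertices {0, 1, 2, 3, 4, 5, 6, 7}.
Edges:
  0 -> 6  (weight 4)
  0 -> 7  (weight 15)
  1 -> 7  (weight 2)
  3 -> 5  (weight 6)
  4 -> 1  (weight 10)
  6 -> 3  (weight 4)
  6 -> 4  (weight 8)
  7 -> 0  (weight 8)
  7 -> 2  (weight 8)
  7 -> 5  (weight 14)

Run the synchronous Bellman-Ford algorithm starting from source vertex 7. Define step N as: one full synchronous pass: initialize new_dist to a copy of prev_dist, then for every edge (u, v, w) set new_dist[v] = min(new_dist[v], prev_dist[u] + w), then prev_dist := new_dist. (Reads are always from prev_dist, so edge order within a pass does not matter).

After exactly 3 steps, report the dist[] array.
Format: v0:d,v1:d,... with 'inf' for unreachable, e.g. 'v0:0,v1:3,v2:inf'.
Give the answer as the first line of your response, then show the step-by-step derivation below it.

v0:8,v1:inf,v2:8,v3:16,v4:20,v5:14,v6:12,v7:0

step 1: dist = v0:8,v1:inf,v2:8,v3:inf,v4:inf,v5:14,v6:inf,v7:0
step 2: dist = v0:8,v1:inf,v2:8,v3:inf,v4:inf,v5:14,v6:12,v7:0
step 3: dist = v0:8,v1:inf,v2:8,v3:16,v4:20,v5:14,v6:12,v7:0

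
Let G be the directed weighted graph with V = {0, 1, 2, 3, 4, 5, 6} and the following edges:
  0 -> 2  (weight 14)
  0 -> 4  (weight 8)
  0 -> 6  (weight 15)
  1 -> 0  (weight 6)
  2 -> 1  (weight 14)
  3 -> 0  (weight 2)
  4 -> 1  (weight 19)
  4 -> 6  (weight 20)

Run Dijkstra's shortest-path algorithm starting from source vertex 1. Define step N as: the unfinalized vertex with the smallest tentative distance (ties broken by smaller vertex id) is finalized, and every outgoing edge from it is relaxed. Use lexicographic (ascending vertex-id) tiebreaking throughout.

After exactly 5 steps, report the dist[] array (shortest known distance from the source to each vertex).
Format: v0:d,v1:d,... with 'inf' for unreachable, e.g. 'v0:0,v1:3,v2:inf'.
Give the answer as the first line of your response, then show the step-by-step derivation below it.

v0:6,v1:0,v2:20,v3:inf,v4:14,v5:inf,v6:21

step 1: dist = v0:6,v1:0,v2:inf,v3:inf,v4:inf,v5:inf,v6:inf
step 2: dist = v0:6,v1:0,v2:20,v3:inf,v4:14,v5:inf,v6:21
step 3: dist = v0:6,v1:0,v2:20,v3:inf,v4:14,v5:inf,v6:21
step 4: dist = v0:6,v1:0,v2:20,v3:inf,v4:14,v5:inf,v6:21
step 5: dist = v0:6,v1:0,v2:20,v3:inf,v4:14,v5:inf,v6:21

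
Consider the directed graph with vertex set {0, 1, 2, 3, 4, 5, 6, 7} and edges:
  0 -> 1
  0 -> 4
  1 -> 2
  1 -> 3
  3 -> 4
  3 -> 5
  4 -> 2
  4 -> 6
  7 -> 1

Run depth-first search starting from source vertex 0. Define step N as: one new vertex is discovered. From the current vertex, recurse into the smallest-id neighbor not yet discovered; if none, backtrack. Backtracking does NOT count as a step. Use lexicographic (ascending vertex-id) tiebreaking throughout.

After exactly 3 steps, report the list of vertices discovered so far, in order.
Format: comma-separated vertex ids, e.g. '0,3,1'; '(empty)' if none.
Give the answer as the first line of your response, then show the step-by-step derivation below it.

0,1,2

step 1: discover 0; path=0; order=0
step 2: discover 1; path=0>1; order=0,1
step 3: discover 2; path=0>1>2; order=0,1,2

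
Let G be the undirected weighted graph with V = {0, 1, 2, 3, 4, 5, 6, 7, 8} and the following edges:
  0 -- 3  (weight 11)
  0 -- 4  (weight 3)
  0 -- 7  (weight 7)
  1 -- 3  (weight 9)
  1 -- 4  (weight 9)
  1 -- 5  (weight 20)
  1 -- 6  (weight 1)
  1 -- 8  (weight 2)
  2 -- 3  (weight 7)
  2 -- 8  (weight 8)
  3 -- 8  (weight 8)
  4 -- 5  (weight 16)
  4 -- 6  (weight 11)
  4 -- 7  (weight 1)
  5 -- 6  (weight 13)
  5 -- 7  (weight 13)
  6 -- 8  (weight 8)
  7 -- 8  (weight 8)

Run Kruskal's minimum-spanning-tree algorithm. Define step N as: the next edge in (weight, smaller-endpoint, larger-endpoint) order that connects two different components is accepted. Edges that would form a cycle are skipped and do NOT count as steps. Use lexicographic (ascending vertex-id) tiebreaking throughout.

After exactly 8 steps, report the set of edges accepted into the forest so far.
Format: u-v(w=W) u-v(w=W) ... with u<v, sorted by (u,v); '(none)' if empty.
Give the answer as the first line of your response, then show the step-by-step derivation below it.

0-4(w=3) 1-6(w=1) 1-8(w=2) 2-3(w=7) 2-8(w=8) 4-7(w=1) 5-6(w=13) 7-8(w=8)

step 1: add edge 1-6 (w=1); MST = {1-6(w=1)}
step 2: add edge 4-7 (w=1); MST = {1-6(w=1) 4-7(w=1)}
step 3: add edge 1-8 (w=2); MST = {1-6(w=1) 1-8(w=2) 4-7(w=1)}
step 4: add edge 0-4 (w=3); MST = {0-4(w=3) 1-6(w=1) 1-8(w=2) 4-7(w=1)}
step 5: add edge 2-3 (w=7); MST = {0-4(w=3) 1-6(w=1) 1-8(w=2) 2-3(w=7) 4-7(w=1)}
step 6: add edge 2-8 (w=8); MST = {0-4(w=3) 1-6(w=1) 1-8(w=2) 2-3(w=7) 2-8(w=8) 4-7(w=1)}
step 7: add edge 7-8 (w=8); MST = {0-4(w=3) 1-6(w=1) 1-8(w=2) 2-3(w=7) 2-8(w=8) 4-7(w=1) 7-8(w=8)}
step 8: add edge 5-6 (w=13); MST = {0-4(w=3) 1-6(w=1) 1-8(w=2) 2-3(w=7) 2-8(w=8) 4-7(w=1) 5-6(w=13) 7-8(w=8)}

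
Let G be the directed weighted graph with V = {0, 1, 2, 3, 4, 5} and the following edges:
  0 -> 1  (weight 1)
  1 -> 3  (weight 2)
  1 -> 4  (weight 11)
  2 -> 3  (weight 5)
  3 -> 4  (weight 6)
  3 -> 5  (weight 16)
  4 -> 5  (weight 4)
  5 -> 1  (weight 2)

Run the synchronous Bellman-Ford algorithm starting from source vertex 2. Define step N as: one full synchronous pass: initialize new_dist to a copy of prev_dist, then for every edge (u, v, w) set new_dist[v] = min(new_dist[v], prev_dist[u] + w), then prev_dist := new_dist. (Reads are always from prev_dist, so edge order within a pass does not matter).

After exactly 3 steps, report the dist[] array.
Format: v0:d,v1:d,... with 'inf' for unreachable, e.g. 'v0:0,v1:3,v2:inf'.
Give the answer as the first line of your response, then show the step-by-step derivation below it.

v0:inf,v1:23,v2:0,v3:5,v4:11,v5:15

step 1: dist = v0:inf,v1:inf,v2:0,v3:5,v4:inf,v5:inf
step 2: dist = v0:inf,v1:inf,v2:0,v3:5,v4:11,v5:21
step 3: dist = v0:inf,v1:23,v2:0,v3:5,v4:11,v5:15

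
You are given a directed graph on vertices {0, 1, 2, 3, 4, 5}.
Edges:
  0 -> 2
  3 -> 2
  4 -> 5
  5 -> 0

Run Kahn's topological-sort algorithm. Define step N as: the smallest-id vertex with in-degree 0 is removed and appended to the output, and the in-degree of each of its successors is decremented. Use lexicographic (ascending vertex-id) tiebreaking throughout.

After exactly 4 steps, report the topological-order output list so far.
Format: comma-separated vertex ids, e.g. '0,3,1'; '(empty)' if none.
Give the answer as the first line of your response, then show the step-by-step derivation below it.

1,3,4,5

step 1: output 1; order=[1]; indeg=(1,0,2,0,0,1)
step 2: output 3; order=[1,3]; indeg=(1,0,1,0,0,1)
step 3: output 4; order=[1,3,4]; indeg=(1,0,1,0,0,0)
step 4: output 5; order=[1,3,4,5]; indeg=(0,0,1,0,0,0)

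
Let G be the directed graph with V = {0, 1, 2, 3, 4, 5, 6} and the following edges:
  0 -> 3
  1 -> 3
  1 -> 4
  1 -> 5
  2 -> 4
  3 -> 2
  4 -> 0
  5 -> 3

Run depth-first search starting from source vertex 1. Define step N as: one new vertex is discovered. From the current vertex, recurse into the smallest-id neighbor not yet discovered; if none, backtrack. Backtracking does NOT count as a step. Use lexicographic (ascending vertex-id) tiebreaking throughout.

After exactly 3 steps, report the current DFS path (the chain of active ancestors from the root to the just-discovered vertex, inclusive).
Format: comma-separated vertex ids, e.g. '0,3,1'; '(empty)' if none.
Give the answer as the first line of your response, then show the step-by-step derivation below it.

1,3,2

step 1: discover 1; path=1; order=1
step 2: discover 3; path=1>3; order=1,3
step 3: discover 2; path=1>3>2; order=1,3,2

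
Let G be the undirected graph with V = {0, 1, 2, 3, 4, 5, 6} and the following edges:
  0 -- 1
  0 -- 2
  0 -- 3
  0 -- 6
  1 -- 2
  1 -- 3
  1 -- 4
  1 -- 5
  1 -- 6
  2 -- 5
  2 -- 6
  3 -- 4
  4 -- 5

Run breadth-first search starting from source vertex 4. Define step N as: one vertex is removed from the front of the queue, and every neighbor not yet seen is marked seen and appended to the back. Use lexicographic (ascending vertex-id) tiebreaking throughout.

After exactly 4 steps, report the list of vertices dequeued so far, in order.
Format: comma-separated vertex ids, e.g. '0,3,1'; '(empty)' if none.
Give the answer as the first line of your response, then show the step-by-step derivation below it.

4,1,3,5

step 1: dequeue 4; queue=[1,3,5]; order=4
step 2: dequeue 1; queue=[3,5,0,2,6]; order=4,1
step 3: dequeue 3; queue=[5,0,2,6]; order=4,1,3
step 4: dequeue 5; queue=[0,2,6]; order=4,1,3,5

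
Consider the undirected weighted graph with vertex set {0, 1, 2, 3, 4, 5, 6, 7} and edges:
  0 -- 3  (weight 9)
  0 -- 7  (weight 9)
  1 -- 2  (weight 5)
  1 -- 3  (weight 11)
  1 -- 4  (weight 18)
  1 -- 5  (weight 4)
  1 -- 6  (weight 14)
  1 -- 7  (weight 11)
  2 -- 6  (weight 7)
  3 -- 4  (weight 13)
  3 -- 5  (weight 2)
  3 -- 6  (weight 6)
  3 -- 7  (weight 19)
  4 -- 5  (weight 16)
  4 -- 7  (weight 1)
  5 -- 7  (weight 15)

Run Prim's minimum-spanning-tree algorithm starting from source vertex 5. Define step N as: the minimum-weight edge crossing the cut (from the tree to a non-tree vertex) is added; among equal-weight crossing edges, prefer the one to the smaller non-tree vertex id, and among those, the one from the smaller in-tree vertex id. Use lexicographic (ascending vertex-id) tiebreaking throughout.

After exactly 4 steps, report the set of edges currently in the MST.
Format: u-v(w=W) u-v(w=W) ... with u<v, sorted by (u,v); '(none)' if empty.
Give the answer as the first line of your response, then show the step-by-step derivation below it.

1-2(w=5) 1-5(w=4) 3-5(w=2) 3-6(w=6)

step 1: add edge 3-5 (w=2); MST = {3-5(w=2)}
step 2: add edge 1-5 (w=4); MST = {1-5(w=4) 3-5(w=2)}
step 3: add edge 1-2 (w=5); MST = {1-2(w=5) 1-5(w=4) 3-5(w=2)}
step 4: add edge 3-6 (w=6); MST = {1-2(w=5) 1-5(w=4) 3-5(w=2) 3-6(w=6)}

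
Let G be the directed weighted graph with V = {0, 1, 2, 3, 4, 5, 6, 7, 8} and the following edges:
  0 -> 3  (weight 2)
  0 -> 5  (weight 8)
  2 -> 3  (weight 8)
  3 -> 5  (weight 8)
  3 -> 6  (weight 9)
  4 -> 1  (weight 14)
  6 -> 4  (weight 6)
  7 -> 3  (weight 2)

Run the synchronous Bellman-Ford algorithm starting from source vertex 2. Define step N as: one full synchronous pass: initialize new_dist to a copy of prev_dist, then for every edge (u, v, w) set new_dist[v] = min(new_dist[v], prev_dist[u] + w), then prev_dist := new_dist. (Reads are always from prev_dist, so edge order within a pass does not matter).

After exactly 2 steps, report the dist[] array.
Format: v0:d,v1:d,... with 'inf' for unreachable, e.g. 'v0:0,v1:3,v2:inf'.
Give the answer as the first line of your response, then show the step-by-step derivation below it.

v0:inf,v1:inf,v2:0,v3:8,v4:inf,v5:16,v6:17,v7:inf,v8:inf

step 1: dist = v0:inf,v1:inf,v2:0,v3:8,v4:inf,v5:inf,v6:inf,v7:inf,v8:inf
step 2: dist = v0:inf,v1:inf,v2:0,v3:8,v4:inf,v5:16,v6:17,v7:inf,v8:inf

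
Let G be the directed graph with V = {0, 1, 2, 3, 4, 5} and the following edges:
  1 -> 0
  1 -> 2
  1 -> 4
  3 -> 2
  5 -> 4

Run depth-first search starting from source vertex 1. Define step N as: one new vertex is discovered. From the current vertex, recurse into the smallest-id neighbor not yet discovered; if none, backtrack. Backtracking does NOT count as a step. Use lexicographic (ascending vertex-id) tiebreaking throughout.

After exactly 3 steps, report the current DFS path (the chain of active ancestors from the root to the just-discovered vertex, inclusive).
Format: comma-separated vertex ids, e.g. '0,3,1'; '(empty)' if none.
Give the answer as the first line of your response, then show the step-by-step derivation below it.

1,2

step 1: discover 1; path=1; order=1
step 2: discover 0; path=1>0; order=1,0
step 3: discover 2; path=1>2; order=1,0,2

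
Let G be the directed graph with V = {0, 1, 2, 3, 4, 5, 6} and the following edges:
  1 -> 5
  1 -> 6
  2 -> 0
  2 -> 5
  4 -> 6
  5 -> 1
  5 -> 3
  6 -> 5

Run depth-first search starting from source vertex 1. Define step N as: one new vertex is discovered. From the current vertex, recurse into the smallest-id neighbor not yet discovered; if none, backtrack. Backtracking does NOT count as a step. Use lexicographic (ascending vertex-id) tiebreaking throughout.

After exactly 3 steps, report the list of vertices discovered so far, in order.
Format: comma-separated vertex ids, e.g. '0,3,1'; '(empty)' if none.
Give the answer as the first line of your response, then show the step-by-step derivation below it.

1,5,3

step 1: discover 1; path=1; order=1
step 2: discover 5; path=1>5; order=1,5
step 3: discover 3; path=1>5>3; order=1,5,3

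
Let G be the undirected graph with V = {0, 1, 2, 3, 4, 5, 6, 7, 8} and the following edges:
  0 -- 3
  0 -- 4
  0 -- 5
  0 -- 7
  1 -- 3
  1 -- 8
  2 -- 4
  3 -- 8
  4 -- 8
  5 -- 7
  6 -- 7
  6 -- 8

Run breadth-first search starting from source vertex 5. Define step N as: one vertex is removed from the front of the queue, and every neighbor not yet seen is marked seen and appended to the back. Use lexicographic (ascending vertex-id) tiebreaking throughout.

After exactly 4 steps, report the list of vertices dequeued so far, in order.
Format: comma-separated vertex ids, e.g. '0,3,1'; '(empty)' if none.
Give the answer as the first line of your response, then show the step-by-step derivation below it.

5,0,7,3

step 1: dequeue 5; queue=[0,7]; order=5
step 2: dequeue 0; queue=[7,3,4]; order=5,0
step 3: dequeue 7; queue=[3,4,6]; order=5,0,7
step 4: dequeue 3; queue=[4,6,1,8]; order=5,0,7,3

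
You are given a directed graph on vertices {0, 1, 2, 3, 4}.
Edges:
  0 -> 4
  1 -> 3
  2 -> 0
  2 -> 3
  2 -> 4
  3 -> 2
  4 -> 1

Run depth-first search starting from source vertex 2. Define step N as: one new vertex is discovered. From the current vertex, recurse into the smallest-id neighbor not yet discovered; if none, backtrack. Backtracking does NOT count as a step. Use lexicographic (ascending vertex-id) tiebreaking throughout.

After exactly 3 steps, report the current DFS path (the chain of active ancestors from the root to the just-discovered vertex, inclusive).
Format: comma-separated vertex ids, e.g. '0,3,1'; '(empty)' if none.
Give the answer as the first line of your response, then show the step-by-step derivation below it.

2,0,4

step 1: discover 2; path=2; order=2
step 2: discover 0; path=2>0; order=2,0
step 3: discover 4; path=2>0>4; order=2,0,4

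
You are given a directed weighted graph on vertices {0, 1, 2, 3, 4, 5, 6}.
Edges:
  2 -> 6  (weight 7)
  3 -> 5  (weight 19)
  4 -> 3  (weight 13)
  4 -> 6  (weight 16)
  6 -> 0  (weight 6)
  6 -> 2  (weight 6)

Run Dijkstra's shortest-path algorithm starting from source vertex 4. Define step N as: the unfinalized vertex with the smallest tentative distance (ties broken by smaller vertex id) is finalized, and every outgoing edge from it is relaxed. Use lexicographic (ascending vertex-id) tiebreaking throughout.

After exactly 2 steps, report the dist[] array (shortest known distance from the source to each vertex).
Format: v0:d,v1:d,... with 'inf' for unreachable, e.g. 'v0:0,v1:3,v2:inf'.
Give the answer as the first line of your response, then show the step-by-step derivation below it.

v0:inf,v1:inf,v2:inf,v3:13,v4:0,v5:32,v6:16

step 1: dist = v0:inf,v1:inf,v2:inf,v3:13,v4:0,v5:inf,v6:16
step 2: dist = v0:inf,v1:inf,v2:inf,v3:13,v4:0,v5:32,v6:16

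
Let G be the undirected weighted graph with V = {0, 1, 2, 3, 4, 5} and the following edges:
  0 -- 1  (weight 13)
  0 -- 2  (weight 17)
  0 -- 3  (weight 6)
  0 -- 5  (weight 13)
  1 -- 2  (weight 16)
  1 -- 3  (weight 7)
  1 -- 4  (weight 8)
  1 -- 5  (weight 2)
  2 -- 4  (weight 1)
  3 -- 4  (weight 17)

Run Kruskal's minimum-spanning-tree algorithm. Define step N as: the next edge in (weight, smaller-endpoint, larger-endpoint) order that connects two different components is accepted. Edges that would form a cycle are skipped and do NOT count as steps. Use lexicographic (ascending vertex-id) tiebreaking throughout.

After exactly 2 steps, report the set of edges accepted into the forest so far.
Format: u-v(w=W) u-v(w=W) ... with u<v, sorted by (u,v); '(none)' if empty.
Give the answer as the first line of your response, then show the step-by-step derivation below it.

1-5(w=2) 2-4(w=1)

step 1: add edge 2-4 (w=1); MST = {2-4(w=1)}
step 2: add edge 1-5 (w=2); MST = {1-5(w=2) 2-4(w=1)}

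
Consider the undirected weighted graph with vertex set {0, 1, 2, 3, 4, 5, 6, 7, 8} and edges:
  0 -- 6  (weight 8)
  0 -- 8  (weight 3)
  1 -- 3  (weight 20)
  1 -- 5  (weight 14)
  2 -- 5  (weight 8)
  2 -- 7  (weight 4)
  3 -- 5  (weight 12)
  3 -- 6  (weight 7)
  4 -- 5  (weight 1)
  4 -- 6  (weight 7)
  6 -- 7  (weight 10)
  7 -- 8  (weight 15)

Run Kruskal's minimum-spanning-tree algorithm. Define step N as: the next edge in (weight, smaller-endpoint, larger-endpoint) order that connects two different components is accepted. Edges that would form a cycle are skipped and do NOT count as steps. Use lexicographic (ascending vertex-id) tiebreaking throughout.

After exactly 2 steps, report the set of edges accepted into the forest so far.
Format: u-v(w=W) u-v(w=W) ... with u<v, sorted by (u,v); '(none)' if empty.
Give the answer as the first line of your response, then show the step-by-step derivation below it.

0-8(w=3) 4-5(w=1)

step 1: add edge 4-5 (w=1); MST = {4-5(w=1)}
step 2: add edge 0-8 (w=3); MST = {0-8(w=3) 4-5(w=1)}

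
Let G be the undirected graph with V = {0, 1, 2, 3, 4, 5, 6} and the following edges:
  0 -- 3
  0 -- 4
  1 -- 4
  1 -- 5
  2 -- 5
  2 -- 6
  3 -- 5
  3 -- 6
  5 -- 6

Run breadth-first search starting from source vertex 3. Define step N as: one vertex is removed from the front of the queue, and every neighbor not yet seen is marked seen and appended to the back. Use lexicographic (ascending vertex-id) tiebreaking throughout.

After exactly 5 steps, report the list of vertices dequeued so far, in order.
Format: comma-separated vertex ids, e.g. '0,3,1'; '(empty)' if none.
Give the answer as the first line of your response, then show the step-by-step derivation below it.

3,0,5,6,4

step 1: dequeue 3; queue=[0,5,6]; order=3
step 2: dequeue 0; queue=[5,6,4]; order=3,0
step 3: dequeue 5; queue=[6,4,1,2]; order=3,0,5
step 4: dequeue 6; queue=[4,1,2]; order=3,0,5,6
step 5: dequeue 4; queue=[1,2]; order=3,0,5,6,4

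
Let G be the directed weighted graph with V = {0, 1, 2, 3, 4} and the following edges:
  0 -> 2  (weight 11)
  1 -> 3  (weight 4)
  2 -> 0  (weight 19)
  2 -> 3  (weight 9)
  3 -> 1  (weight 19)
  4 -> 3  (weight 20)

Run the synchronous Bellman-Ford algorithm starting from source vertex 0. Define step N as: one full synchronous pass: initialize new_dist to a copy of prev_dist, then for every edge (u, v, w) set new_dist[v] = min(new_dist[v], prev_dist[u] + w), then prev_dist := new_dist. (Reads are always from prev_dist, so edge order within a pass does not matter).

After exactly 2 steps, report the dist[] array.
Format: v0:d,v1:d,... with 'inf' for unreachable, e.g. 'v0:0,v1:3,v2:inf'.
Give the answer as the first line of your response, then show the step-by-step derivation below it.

v0:0,v1:inf,v2:11,v3:20,v4:inf

step 1: dist = v0:0,v1:inf,v2:11,v3:inf,v4:inf
step 2: dist = v0:0,v1:inf,v2:11,v3:20,v4:inf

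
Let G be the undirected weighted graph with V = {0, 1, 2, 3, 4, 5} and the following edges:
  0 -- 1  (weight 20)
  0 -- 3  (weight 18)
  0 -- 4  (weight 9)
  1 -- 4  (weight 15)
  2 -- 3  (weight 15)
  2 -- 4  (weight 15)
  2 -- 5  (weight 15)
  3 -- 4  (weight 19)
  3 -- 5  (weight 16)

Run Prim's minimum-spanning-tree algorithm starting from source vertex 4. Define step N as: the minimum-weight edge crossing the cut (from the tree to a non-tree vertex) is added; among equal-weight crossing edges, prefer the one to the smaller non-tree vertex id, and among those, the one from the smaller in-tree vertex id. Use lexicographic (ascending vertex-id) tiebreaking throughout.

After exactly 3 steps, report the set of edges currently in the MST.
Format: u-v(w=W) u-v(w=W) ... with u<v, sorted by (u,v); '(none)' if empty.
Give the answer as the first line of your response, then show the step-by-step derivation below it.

0-4(w=9) 1-4(w=15) 2-4(w=15)

step 1: add edge 0-4 (w=9); MST = {0-4(w=9)}
step 2: add edge 1-4 (w=15); MST = {0-4(w=9) 1-4(w=15)}
step 3: add edge 2-4 (w=15); MST = {0-4(w=9) 1-4(w=15) 2-4(w=15)}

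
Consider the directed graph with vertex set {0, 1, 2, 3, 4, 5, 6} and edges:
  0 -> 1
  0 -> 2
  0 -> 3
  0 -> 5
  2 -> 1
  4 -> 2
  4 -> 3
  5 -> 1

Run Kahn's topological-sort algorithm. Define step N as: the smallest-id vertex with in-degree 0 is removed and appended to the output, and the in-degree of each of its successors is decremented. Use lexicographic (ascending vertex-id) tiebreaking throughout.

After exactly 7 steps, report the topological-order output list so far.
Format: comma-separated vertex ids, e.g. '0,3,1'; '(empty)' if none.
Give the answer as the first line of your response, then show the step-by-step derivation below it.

0,4,2,3,5,1,6

step 1: output 0; order=[0]; indeg=(0,2,1,1,0,0,0)
step 2: output 4; order=[0,4]; indeg=(0,2,0,0,0,0,0)
step 3: output 2; order=[0,4,2]; indeg=(0,1,0,0,0,0,0)
step 4: output 3; order=[0,4,2,3]; indeg=(0,1,0,0,0,0,0)
step 5: output 5; order=[0,4,2,3,5]; indeg=(0,0,0,0,0,0,0)
step 6: output 1; order=[0,4,2,3,5,1]; indeg=(0,0,0,0,0,0,0)
step 7: output 6; order=[0,4,2,3,5,1,6]; indeg=(0,0,0,0,0,0,0)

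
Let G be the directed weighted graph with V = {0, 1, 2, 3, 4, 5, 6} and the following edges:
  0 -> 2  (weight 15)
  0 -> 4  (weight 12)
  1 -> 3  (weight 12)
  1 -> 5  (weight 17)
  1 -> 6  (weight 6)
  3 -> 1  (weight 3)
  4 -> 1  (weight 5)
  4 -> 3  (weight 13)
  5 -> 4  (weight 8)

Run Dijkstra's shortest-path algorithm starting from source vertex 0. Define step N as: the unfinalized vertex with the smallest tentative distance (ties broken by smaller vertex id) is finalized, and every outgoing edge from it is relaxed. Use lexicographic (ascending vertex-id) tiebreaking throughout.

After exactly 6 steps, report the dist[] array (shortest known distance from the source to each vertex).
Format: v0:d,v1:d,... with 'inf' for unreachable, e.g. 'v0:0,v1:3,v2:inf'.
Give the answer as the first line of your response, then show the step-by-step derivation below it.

v0:0,v1:17,v2:15,v3:25,v4:12,v5:34,v6:23

step 1: dist = v0:0,v1:inf,v2:15,v3:inf,v4:12,v5:inf,v6:inf
step 2: dist = v0:0,v1:17,v2:15,v3:25,v4:12,v5:inf,v6:inf
step 3: dist = v0:0,v1:17,v2:15,v3:25,v4:12,v5:inf,v6:inf
step 4: dist = v0:0,v1:17,v2:15,v3:25,v4:12,v5:34,v6:23
step 5: dist = v0:0,v1:17,v2:15,v3:25,v4:12,v5:34,v6:23
step 6: dist = v0:0,v1:17,v2:15,v3:25,v4:12,v5:34,v6:23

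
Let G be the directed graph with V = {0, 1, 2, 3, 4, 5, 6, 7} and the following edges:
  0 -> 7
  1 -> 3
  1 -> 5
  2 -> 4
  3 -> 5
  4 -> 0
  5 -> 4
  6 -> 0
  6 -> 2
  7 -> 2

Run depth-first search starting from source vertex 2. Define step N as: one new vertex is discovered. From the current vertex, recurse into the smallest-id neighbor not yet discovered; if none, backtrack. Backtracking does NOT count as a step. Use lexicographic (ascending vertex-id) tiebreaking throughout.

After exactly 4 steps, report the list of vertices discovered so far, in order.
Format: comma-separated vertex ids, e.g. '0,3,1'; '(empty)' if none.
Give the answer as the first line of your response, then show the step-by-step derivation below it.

2,4,0,7

step 1: discover 2; path=2; order=2
step 2: discover 4; path=2>4; order=2,4
step 3: discover 0; path=2>4>0; order=2,4,0
step 4: discover 7; path=2>4>0>7; order=2,4,0,7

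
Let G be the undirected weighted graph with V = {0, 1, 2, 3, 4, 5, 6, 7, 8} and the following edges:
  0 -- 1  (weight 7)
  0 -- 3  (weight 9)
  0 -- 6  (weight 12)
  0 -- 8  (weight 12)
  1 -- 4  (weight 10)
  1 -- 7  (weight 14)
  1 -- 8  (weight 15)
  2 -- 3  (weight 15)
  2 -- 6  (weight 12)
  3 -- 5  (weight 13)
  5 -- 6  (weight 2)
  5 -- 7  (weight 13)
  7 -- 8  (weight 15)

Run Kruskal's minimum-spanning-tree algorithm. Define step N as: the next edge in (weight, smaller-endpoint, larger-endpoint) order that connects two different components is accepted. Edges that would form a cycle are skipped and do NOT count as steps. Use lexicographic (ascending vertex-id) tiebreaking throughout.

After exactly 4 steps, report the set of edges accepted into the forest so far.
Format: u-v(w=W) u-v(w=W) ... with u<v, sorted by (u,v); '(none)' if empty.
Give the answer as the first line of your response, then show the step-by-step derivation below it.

0-1(w=7) 0-3(w=9) 1-4(w=10) 5-6(w=2)

step 1: add edge 5-6 (w=2); MST = {5-6(w=2)}
step 2: add edge 0-1 (w=7); MST = {0-1(w=7) 5-6(w=2)}
step 3: add edge 0-3 (w=9); MST = {0-1(w=7) 0-3(w=9) 5-6(w=2)}
step 4: add edge 1-4 (w=10); MST = {0-1(w=7) 0-3(w=9) 1-4(w=10) 5-6(w=2)}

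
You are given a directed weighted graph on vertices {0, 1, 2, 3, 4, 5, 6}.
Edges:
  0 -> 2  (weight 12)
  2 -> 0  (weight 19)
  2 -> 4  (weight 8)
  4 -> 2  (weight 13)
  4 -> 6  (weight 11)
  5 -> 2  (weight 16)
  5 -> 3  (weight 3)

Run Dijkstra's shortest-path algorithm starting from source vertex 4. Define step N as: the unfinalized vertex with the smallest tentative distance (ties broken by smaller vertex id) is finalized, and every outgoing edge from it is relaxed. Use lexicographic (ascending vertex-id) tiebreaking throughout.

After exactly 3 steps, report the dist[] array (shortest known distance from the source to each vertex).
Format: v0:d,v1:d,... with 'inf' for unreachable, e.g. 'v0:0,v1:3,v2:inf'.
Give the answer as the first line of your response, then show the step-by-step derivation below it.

v0:32,v1:inf,v2:13,v3:inf,v4:0,v5:inf,v6:11

step 1: dist = v0:inf,v1:inf,v2:13,v3:inf,v4:0,v5:inf,v6:11
step 2: dist = v0:inf,v1:inf,v2:13,v3:inf,v4:0,v5:inf,v6:11
step 3: dist = v0:32,v1:inf,v2:13,v3:inf,v4:0,v5:inf,v6:11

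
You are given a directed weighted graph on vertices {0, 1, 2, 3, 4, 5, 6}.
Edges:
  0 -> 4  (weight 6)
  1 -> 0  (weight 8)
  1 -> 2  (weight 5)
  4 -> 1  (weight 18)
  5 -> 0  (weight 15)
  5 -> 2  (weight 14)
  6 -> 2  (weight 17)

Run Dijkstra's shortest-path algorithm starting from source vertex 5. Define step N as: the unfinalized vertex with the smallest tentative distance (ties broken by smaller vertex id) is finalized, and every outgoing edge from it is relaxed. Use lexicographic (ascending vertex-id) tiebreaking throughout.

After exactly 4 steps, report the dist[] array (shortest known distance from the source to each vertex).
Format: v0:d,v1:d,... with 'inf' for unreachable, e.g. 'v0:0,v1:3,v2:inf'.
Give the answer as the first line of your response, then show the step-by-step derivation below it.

v0:15,v1:39,v2:14,v3:inf,v4:21,v5:0,v6:inf

step 1: dist = v0:15,v1:inf,v2:14,v3:inf,v4:inf,v5:0,v6:inf
step 2: dist = v0:15,v1:inf,v2:14,v3:inf,v4:inf,v5:0,v6:inf
step 3: dist = v0:15,v1:inf,v2:14,v3:inf,v4:21,v5:0,v6:inf
step 4: dist = v0:15,v1:39,v2:14,v3:inf,v4:21,v5:0,v6:inf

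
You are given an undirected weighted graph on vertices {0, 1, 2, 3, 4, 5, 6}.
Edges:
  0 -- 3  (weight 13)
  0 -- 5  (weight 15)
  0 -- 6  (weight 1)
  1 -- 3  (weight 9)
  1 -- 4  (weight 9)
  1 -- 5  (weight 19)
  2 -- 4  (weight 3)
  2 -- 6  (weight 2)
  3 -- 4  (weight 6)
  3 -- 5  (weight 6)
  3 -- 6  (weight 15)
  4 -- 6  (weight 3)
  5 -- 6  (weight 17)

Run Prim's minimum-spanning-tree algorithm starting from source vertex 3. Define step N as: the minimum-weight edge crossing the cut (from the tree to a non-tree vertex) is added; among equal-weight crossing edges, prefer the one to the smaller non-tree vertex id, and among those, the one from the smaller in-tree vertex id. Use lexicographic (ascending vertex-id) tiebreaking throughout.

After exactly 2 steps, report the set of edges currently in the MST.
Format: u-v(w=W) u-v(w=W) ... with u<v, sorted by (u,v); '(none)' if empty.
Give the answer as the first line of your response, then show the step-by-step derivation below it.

2-4(w=3) 3-4(w=6)

step 1: add edge 3-4 (w=6); MST = {3-4(w=6)}
step 2: add edge 2-4 (w=3); MST = {2-4(w=3) 3-4(w=6)}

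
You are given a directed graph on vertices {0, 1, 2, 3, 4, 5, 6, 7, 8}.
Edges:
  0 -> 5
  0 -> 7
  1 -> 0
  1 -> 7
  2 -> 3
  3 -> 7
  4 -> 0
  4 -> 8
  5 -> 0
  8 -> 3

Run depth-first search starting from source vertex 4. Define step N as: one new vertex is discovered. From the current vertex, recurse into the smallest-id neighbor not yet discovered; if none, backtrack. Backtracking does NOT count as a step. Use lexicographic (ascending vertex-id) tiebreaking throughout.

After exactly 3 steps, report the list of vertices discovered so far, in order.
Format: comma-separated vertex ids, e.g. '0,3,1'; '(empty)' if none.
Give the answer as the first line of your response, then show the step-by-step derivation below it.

4,0,5

step 1: discover 4; path=4; order=4
step 2: discover 0; path=4>0; order=4,0
step 3: discover 5; path=4>0>5; order=4,0,5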